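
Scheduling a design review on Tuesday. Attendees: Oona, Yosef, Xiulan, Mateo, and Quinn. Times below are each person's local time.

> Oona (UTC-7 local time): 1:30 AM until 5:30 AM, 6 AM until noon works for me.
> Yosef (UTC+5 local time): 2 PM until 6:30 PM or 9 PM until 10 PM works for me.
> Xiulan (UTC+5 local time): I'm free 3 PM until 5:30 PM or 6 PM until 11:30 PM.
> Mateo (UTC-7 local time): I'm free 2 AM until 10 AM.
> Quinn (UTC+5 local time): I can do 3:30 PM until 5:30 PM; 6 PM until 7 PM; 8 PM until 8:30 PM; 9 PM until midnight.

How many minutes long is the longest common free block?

120

Oona in UTC: 08:30-12:30, 13:00-19:00 (add 7h to convert from UTC-7).
Yosef in UTC: 09:00-13:30, 16:00-17:00 (subtract 5h to convert from UTC+5).
Xiulan in UTC: 10:00-12:30, 13:00-18:30 (subtract 5h to convert from UTC+5).
Mateo in UTC: 09:00-17:00 (add 7h to convert from UTC-7).
Quinn in UTC: 10:30-12:30, 13:00-14:00, 15:00-15:30, 16:00-19:00 (subtract 5h to convert from UTC+5).
Oona ∩ Yosef: 09:00-12:30, 13:00-13:30, 16:00-17:00.
Oona ∩ Yosef ∩ Xiulan: 10:00-12:30, 13:00-13:30, 16:00-17:00.
Oona ∩ Yosef ∩ Xiulan ∩ Mateo: 10:00-12:30, 13:00-13:30, 16:00-17:00.
Oona ∩ Yosef ∩ Xiulan ∩ Mateo ∩ Quinn: 10:30-12:30, 13:00-13:30, 16:00-17:00.
The longest is 10:30-12:30 at 120 minutes.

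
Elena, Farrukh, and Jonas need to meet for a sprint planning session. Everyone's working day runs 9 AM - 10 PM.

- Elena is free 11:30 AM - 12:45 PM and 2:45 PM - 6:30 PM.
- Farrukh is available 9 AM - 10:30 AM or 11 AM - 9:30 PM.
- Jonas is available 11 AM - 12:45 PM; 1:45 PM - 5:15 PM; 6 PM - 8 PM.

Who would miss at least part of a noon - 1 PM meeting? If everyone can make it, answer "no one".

Elena, Jonas

Elena: not fully free for 12:00-13:00. Farrukh: free for 12:00-13:00. Jonas: not fully free for 12:00-13:00.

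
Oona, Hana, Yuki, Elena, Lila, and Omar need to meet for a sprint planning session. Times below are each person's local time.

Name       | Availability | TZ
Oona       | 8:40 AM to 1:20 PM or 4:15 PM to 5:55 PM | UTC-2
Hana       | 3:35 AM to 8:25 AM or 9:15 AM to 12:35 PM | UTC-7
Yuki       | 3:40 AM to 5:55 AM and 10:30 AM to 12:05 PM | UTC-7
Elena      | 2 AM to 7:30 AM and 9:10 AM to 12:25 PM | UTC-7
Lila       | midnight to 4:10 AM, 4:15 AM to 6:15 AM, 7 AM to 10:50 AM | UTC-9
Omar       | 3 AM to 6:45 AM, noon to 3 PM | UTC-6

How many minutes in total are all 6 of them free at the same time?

175

Oona in UTC: 10:40-15:20, 18:15-19:55 (add 2h to convert from UTC-2).
Hana in UTC: 10:35-15:25, 16:15-19:35 (add 7h to convert from UTC-7).
Yuki in UTC: 10:40-12:55, 17:30-19:05 (add 7h to convert from UTC-7).
Elena in UTC: 09:00-14:30, 16:10-19:25 (add 7h to convert from UTC-7).
Lila in UTC: 09:00-13:10, 13:15-15:15, 16:00-19:50 (add 9h to convert from UTC-9).
Omar in UTC: 09:00-12:45, 18:00-21:00 (add 6h to convert from UTC-6).
Oona ∩ Hana: 10:40-15:20, 18:15-19:35.
Oona ∩ Hana ∩ Yuki: 10:40-12:55, 18:15-19:05.
Oona ∩ Hana ∩ Yuki ∩ Elena: 10:40-12:55, 18:15-19:05.
Oona ∩ Hana ∩ Yuki ∩ Elena ∩ Lila: 10:40-12:55, 18:15-19:05.
Oona ∩ Hana ∩ Yuki ∩ Elena ∩ Lila ∩ Omar: 10:40-12:45, 18:15-19:05.
Summing the common windows: 125 + 50 = 175 minutes.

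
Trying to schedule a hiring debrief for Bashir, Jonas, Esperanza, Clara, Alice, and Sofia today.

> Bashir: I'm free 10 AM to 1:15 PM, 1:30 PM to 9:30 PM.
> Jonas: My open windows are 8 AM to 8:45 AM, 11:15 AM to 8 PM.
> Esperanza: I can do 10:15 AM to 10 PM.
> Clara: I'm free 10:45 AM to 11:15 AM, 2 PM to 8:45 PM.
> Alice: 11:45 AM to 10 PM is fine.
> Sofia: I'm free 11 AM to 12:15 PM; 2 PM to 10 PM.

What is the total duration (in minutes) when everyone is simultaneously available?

360

Bashir ∩ Jonas: 11:15-13:15, 13:30-20:00.
Bashir ∩ Jonas ∩ Esperanza: 11:15-13:15, 13:30-20:00.
Bashir ∩ Jonas ∩ Esperanza ∩ Clara: 14:00-20:00.
Bashir ∩ Jonas ∩ Esperanza ∩ Clara ∩ Alice: 14:00-20:00.
Bashir ∩ Jonas ∩ Esperanza ∩ Clara ∩ Alice ∩ Sofia: 14:00-20:00.
That's a single block of 360 minutes.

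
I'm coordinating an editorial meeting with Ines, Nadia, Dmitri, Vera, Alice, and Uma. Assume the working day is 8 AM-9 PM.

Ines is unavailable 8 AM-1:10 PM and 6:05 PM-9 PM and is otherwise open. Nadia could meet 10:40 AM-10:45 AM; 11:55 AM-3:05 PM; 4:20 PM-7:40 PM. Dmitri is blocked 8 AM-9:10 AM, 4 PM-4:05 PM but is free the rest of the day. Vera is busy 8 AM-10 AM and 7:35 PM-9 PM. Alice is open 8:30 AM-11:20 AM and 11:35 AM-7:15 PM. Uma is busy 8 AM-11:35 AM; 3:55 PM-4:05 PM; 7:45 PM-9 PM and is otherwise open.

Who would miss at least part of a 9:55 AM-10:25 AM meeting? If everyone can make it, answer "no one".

Ines, Nadia, Uma, Vera

Ines free: 13:10-18:05 (invert busy blocks within the working day).
Nadia free: 10:40-10:45, 11:55-15:05, 16:20-19:40.
Dmitri free: 09:10-16:00, 16:05-21:00 (invert busy blocks within the working day).
Vera free: 10:00-19:35 (invert busy blocks within the working day).
Alice free: 08:30-11:20, 11:35-19:15.
Uma free: 11:35-15:55, 16:05-19:45 (invert busy blocks within the working day).
Ines: not fully free for 09:55-10:25. Nadia: not fully free for 09:55-10:25. Dmitri: free for 09:55-10:25. Vera: not fully free for 09:55-10:25. Alice: free for 09:55-10:25. Uma: not fully free for 09:55-10:25.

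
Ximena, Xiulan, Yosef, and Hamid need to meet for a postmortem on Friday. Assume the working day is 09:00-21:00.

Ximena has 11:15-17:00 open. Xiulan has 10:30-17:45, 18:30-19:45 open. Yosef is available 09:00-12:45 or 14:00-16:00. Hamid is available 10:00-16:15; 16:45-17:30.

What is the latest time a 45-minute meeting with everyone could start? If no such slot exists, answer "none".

15:15

Ximena ∩ Xiulan: 11:15-17:00.
Ximena ∩ Xiulan ∩ Yosef: 11:15-12:45, 14:00-16:00.
Ximena ∩ Xiulan ∩ Yosef ∩ Hamid: 11:15-12:45, 14:00-16:00.
The last common window of at least 45 minutes is 14:00-16:00; a 45-minute meeting can start as late as 15:15 and still end by 16:00.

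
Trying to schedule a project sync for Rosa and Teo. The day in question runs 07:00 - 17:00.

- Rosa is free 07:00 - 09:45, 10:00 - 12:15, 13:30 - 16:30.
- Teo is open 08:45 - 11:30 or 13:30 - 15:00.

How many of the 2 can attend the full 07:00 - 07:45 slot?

Rosa can make the full 07:00-07:45 slot — that's 1.

1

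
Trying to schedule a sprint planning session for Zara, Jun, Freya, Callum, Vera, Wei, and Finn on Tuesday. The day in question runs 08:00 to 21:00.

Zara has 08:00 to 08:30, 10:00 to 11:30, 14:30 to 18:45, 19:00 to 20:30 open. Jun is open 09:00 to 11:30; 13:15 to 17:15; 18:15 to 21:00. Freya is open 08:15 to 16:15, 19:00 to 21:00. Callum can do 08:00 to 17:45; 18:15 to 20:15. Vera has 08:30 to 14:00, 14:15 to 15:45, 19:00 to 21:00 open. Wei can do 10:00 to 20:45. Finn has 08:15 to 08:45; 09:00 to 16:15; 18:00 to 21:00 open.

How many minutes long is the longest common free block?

Zara ∩ Jun: 10:00-11:30, 14:30-17:15, 18:15-18:45, 19:00-20:30.
Zara ∩ Jun ∩ Freya: 10:00-11:30, 14:30-16:15, 19:00-20:30.
Zara ∩ Jun ∩ Freya ∩ Callum: 10:00-11:30, 14:30-16:15, 19:00-20:15.
Zara ∩ Jun ∩ Freya ∩ Callum ∩ Vera: 10:00-11:30, 14:30-15:45, 19:00-20:15.
Zara ∩ Jun ∩ Freya ∩ Callum ∩ Vera ∩ Wei: 10:00-11:30, 14:30-15:45, 19:00-20:15.
Zara ∩ Jun ∩ Freya ∩ Callum ∩ Vera ∩ Wei ∩ Finn: 10:00-11:30, 14:30-15:45, 19:00-20:15.
The longest is 10:00-11:30 at 90 minutes.

90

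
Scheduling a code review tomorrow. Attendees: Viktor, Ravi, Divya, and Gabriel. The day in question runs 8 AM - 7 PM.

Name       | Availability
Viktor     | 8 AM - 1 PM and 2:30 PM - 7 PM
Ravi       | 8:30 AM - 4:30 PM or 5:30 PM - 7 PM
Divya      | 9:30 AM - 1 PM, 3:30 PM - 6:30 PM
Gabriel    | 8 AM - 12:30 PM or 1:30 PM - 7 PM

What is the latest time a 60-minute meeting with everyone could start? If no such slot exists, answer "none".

17:30

Viktor ∩ Ravi: 08:30-13:00, 14:30-16:30, 17:30-19:00.
Viktor ∩ Ravi ∩ Divya: 09:30-13:00, 15:30-16:30, 17:30-18:30.
Viktor ∩ Ravi ∩ Divya ∩ Gabriel: 09:30-12:30, 15:30-16:30, 17:30-18:30.
Those are the intersection windows.
The last common window of at least 60 minutes is 17:30-18:30; a 60-minute meeting can start as late as 17:30 and still end by 18:30.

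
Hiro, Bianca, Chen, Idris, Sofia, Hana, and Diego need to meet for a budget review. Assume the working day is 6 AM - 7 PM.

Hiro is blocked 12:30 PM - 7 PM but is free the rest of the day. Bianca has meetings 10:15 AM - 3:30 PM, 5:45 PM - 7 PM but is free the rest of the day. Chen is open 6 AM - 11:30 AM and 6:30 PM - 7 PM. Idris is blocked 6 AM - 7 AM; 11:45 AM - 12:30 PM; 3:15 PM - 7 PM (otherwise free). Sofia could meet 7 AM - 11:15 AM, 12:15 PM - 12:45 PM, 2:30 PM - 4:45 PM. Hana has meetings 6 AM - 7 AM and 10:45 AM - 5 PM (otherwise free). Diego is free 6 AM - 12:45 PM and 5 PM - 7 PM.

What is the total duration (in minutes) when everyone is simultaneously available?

195

Hiro free: 06:00-12:30 (invert busy blocks within the working day).
Bianca free: 06:00-10:15, 15:30-17:45 (invert busy blocks within the working day).
Chen free: 06:00-11:30, 18:30-19:00.
Idris free: 07:00-11:45, 12:30-15:15 (invert busy blocks within the working day).
Sofia free: 07:00-11:15, 12:15-12:45, 14:30-16:45.
Hana free: 07:00-10:45, 17:00-19:00 (invert busy blocks within the working day).
Diego free: 06:00-12:45, 17:00-19:00.
Hiro ∩ Bianca: 06:00-10:15.
Hiro ∩ Bianca ∩ Chen: 06:00-10:15.
Hiro ∩ Bianca ∩ Chen ∩ Idris: 07:00-10:15.
Hiro ∩ Bianca ∩ Chen ∩ Idris ∩ Sofia: 07:00-10:15.
Hiro ∩ Bianca ∩ Chen ∩ Idris ∩ Sofia ∩ Hana: 07:00-10:15.
Hiro ∩ Bianca ∩ Chen ∩ Idris ∩ Sofia ∩ Hana ∩ Diego: 07:00-10:15.
That's a single block of 195 minutes.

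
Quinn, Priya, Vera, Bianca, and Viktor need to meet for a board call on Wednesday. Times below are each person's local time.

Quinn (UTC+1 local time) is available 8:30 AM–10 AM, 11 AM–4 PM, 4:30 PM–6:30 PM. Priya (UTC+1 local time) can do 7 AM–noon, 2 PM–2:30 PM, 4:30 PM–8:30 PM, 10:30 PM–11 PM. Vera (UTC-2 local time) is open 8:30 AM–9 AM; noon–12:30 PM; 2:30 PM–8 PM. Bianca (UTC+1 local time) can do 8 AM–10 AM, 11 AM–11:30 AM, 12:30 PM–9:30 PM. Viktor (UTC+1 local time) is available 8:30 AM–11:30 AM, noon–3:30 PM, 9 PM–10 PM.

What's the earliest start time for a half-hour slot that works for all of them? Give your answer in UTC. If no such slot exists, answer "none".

Quinn in UTC: 07:30-09:00, 10:00-15:00, 15:30-17:30 (subtract 1h to convert from UTC+1).
Priya in UTC: 06:00-11:00, 13:00-13:30, 15:30-19:30, 21:30-22:00 (subtract 1h to convert from UTC+1).
Vera in UTC: 10:30-11:00, 14:00-14:30, 16:30-22:00 (add 2h to convert from UTC-2).
Bianca in UTC: 07:00-09:00, 10:00-10:30, 11:30-20:30 (subtract 1h to convert from UTC+1).
Viktor in UTC: 07:30-10:30, 11:00-14:30, 20:00-21:00 (subtract 1h to convert from UTC+1).
Quinn ∩ Priya: 07:30-09:00, 10:00-11:00, 13:00-13:30, 15:30-17:30.
Quinn ∩ Priya ∩ Vera: 10:30-11:00, 16:30-17:30.
Quinn ∩ Priya ∩ Vera ∩ Bianca: 16:30-17:30.
Quinn ∩ Priya ∩ Vera ∩ Bianca ∩ Viktor: ∅.
There is no time when everyone is free.
No common window is at least 30 minutes long.

none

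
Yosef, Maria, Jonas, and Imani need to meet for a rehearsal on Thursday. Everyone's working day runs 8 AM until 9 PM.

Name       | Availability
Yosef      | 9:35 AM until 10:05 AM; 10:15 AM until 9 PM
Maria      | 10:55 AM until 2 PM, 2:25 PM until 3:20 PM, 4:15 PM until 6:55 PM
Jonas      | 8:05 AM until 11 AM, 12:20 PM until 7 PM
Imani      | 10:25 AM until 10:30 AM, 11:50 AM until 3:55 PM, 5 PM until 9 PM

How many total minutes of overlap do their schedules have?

270

Yosef ∩ Maria: 10:55-14:00, 14:25-15:20, 16:15-18:55.
Yosef ∩ Maria ∩ Jonas: 10:55-11:00, 12:20-14:00, 14:25-15:20, 16:15-18:55.
Yosef ∩ Maria ∩ Jonas ∩ Imani: 12:20-14:00, 14:25-15:20, 17:00-18:55.
Summing the common windows: 100 + 55 + 115 = 270 minutes.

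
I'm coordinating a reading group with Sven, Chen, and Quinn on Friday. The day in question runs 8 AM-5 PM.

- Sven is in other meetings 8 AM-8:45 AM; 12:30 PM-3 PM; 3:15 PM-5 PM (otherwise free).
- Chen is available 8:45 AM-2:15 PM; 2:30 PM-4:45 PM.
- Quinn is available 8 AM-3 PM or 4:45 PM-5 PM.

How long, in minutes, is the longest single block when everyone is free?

Sven free: 08:45-12:30, 15:00-15:15 (invert busy blocks within the working day).
Chen free: 08:45-14:15, 14:30-16:45.
Quinn free: 08:00-15:00, 16:45-17:00.
Sven ∩ Chen: 08:45-12:30, 15:00-15:15.
Sven ∩ Chen ∩ Quinn: 08:45-12:30.
The longest is 08:45-12:30 at 225 minutes.

225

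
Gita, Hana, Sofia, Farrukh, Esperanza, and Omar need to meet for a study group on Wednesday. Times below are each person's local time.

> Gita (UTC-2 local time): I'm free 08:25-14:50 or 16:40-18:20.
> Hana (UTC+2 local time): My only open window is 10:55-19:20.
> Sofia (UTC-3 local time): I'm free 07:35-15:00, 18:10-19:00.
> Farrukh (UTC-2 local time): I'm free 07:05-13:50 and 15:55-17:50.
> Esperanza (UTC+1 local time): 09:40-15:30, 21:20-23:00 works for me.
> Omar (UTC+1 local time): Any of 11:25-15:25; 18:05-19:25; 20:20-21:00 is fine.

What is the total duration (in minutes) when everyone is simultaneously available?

230

Gita in UTC: 10:25-16:50, 18:40-20:20 (add 2h to convert from UTC-2).
Hana in UTC: 08:55-17:20 (subtract 2h to convert from UTC+2).
Sofia in UTC: 10:35-18:00, 21:10-22:00 (add 3h to convert from UTC-3).
Farrukh in UTC: 09:05-15:50, 17:55-19:50 (add 2h to convert from UTC-2).
Esperanza in UTC: 08:40-14:30, 20:20-22:00 (subtract 1h to convert from UTC+1).
Omar in UTC: 10:25-14:25, 17:05-18:25, 19:20-20:00 (subtract 1h to convert from UTC+1).
Gita ∩ Hana: 10:25-16:50.
Gita ∩ Hana ∩ Sofia: 10:35-16:50.
Gita ∩ Hana ∩ Sofia ∩ Farrukh: 10:35-15:50.
Gita ∩ Hana ∩ Sofia ∩ Farrukh ∩ Esperanza: 10:35-14:30.
Gita ∩ Hana ∩ Sofia ∩ Farrukh ∩ Esperanza ∩ Omar: 10:35-14:25.
That's a single block of 230 minutes.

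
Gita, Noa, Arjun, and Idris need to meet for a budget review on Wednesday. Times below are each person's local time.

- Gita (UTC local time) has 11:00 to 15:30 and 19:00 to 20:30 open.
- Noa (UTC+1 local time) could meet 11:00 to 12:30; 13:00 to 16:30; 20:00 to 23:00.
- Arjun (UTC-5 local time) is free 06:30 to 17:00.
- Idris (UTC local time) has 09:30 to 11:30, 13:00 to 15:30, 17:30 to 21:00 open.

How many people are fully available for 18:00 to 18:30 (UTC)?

2

Gita in UTC: 11:00-15:30, 19:00-20:30.
Noa in UTC: 10:00-11:30, 12:00-15:30, 19:00-22:00 (subtract 1h to convert from UTC+1).
Arjun in UTC: 11:30-22:00 (add 5h to convert from UTC-5).
Idris in UTC: 09:30-11:30, 13:00-15:30, 17:30-21:00.
Arjun and Idris can make the full 18:00-18:30 slot — that's 2.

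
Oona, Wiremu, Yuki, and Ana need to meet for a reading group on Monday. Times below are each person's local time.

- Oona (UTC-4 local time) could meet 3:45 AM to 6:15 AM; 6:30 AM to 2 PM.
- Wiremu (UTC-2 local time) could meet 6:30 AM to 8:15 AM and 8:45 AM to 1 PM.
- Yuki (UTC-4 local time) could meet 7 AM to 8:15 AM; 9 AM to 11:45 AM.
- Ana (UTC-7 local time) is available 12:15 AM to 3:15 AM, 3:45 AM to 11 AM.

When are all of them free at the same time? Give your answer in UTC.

Oona in UTC: 07:45-10:15, 10:30-18:00 (add 4h to convert from UTC-4).
Wiremu in UTC: 08:30-10:15, 10:45-15:00 (add 2h to convert from UTC-2).
Yuki in UTC: 11:00-12:15, 13:00-15:45 (add 4h to convert from UTC-4).
Ana in UTC: 07:15-10:15, 10:45-18:00 (add 7h to convert from UTC-7).
Oona ∩ Wiremu: 08:30-10:15, 10:45-15:00.
Oona ∩ Wiremu ∩ Yuki: 11:00-12:15, 13:00-15:00.
Oona ∩ Wiremu ∩ Yuki ∩ Ana: 11:00-12:15, 13:00-15:00.

11:00-12:15, 13:00-15:00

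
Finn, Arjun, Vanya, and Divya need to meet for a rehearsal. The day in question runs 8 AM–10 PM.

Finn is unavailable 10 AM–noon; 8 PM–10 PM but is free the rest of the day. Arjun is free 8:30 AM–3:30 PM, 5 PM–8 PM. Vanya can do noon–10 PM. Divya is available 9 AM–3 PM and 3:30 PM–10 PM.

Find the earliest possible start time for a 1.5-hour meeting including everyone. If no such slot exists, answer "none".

12:00

Finn free: 08:00-10:00, 12:00-20:00 (invert busy blocks within the working day).
Arjun free: 08:30-15:30, 17:00-20:00.
Vanya free: 12:00-22:00.
Divya free: 09:00-15:00, 15:30-22:00.
Finn ∩ Arjun: 08:30-10:00, 12:00-15:30, 17:00-20:00.
Finn ∩ Arjun ∩ Vanya: 12:00-15:30, 17:00-20:00.
Finn ∩ Arjun ∩ Vanya ∩ Divya: 12:00-15:00, 17:00-20:00.
The first common window of at least 90 minutes is 12:00-15:00, so the earliest start is 12:00.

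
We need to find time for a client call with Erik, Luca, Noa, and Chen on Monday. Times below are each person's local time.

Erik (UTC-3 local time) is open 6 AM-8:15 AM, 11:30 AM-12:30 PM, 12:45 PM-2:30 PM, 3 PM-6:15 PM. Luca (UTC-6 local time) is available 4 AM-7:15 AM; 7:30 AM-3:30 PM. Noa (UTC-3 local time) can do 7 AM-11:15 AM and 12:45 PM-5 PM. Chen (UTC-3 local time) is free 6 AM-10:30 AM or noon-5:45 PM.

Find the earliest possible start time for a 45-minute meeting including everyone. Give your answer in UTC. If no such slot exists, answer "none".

Erik in UTC: 09:00-11:15, 14:30-15:30, 15:45-17:30, 18:00-21:15 (add 3h to convert from UTC-3).
Luca in UTC: 10:00-13:15, 13:30-21:30 (add 6h to convert from UTC-6).
Noa in UTC: 10:00-14:15, 15:45-20:00 (add 3h to convert from UTC-3).
Chen in UTC: 09:00-13:30, 15:00-20:45 (add 3h to convert from UTC-3).
Erik ∩ Luca: 10:00-11:15, 14:30-15:30, 15:45-17:30, 18:00-21:15.
Erik ∩ Luca ∩ Noa: 10:00-11:15, 15:45-17:30, 18:00-20:00.
Erik ∩ Luca ∩ Noa ∩ Chen: 10:00-11:15, 15:45-17:30, 18:00-20:00.
Those are the intersection windows.
The first common window of at least 45 minutes is 10:00-11:15, so the earliest start is 10:00.

10:00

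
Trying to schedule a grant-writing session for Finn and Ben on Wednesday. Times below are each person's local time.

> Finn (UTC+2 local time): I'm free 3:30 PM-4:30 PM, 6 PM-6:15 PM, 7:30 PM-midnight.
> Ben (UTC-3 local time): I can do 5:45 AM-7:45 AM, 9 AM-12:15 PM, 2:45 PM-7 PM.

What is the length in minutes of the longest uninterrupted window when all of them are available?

Finn in UTC: 13:30-14:30, 16:00-16:15, 17:30-22:00 (subtract 2h to convert from UTC+2).
Ben in UTC: 08:45-10:45, 12:00-15:15, 17:45-22:00 (add 3h to convert from UTC-3).
Finn ∩ Ben: 13:30-14:30, 17:45-22:00.
The longest is 17:45-22:00 at 255 minutes.

255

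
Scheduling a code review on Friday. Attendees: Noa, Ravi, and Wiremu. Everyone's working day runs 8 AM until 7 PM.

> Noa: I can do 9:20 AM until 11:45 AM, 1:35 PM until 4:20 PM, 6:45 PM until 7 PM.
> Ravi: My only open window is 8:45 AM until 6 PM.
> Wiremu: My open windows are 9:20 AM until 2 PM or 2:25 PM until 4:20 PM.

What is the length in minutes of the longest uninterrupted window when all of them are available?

Noa ∩ Ravi: 09:20-11:45, 13:35-16:20.
Noa ∩ Ravi ∩ Wiremu: 09:20-11:45, 13:35-14:00, 14:25-16:20.
Those are the intersection windows.
The longest is 09:20-11:45 at 145 minutes.

145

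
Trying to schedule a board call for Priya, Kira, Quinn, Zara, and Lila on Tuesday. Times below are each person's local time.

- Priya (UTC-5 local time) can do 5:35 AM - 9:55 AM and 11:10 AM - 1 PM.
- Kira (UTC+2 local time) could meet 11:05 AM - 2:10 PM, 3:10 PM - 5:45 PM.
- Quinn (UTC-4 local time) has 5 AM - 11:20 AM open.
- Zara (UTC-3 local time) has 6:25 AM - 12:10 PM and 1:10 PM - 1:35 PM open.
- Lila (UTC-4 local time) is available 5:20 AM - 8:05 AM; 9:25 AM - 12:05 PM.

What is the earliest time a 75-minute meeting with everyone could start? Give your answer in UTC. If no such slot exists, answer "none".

10:35

Priya in UTC: 10:35-14:55, 16:10-18:00 (add 5h to convert from UTC-5).
Kira in UTC: 09:05-12:10, 13:10-15:45 (subtract 2h to convert from UTC+2).
Quinn in UTC: 09:00-15:20 (add 4h to convert from UTC-4).
Zara in UTC: 09:25-15:10, 16:10-16:35 (add 3h to convert from UTC-3).
Lila in UTC: 09:20-12:05, 13:25-16:05 (add 4h to convert from UTC-4).
Priya ∩ Kira: 10:35-12:10, 13:10-14:55.
Priya ∩ Kira ∩ Quinn: 10:35-12:10, 13:10-14:55.
Priya ∩ Kira ∩ Quinn ∩ Zara: 10:35-12:10, 13:10-14:55.
Priya ∩ Kira ∩ Quinn ∩ Zara ∩ Lila: 10:35-12:05, 13:25-14:55.
The first common window of at least 75 minutes is 10:35-12:05, so the earliest start is 10:35.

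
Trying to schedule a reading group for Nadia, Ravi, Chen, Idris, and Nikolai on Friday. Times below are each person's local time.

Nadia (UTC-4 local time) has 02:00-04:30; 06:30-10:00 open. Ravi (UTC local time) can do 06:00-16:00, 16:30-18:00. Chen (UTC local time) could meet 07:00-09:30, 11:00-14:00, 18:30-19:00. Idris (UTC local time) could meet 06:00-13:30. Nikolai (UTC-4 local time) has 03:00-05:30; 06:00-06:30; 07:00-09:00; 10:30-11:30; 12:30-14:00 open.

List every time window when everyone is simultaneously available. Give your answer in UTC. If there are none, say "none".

Nadia in UTC: 06:00-08:30, 10:30-14:00 (add 4h to convert from UTC-4).
Ravi in UTC: 06:00-16:00, 16:30-18:00.
Chen in UTC: 07:00-09:30, 11:00-14:00, 18:30-19:00.
Idris in UTC: 06:00-13:30.
Nikolai in UTC: 07:00-09:30, 10:00-10:30, 11:00-13:00, 14:30-15:30, 16:30-18:00 (add 4h to convert from UTC-4).
Nadia ∩ Ravi: 06:00-08:30, 10:30-14:00.
Nadia ∩ Ravi ∩ Chen: 07:00-08:30, 11:00-14:00.
Nadia ∩ Ravi ∩ Chen ∩ Idris: 07:00-08:30, 11:00-13:30.
Nadia ∩ Ravi ∩ Chen ∩ Idris ∩ Nikolai: 07:00-08:30, 11:00-13:00.
Those are the intersection windows.

07:00-08:30, 11:00-13:00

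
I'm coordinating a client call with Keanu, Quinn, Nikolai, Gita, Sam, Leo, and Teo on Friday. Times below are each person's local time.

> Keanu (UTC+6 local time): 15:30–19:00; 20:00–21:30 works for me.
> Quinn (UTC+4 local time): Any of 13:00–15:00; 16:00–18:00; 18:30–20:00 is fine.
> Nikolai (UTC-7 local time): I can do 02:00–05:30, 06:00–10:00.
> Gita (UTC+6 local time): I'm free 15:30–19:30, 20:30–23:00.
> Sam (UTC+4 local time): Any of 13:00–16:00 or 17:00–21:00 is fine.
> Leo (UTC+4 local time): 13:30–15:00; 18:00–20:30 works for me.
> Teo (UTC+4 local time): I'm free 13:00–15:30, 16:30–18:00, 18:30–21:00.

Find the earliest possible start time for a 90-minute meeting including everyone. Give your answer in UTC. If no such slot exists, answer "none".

Keanu in UTC: 09:30-13:00, 14:00-15:30 (subtract 6h to convert from UTC+6).
Quinn in UTC: 09:00-11:00, 12:00-14:00, 14:30-16:00 (subtract 4h to convert from UTC+4).
Nikolai in UTC: 09:00-12:30, 13:00-17:00 (add 7h to convert from UTC-7).
Gita in UTC: 09:30-13:30, 14:30-17:00 (subtract 6h to convert from UTC+6).
Sam in UTC: 09:00-12:00, 13:00-17:00 (subtract 4h to convert from UTC+4).
Leo in UTC: 09:30-11:00, 14:00-16:30 (subtract 4h to convert from UTC+4).
Teo in UTC: 09:00-11:30, 12:30-14:00, 14:30-17:00 (subtract 4h to convert from UTC+4).
Keanu ∩ Quinn: 09:30-11:00, 12:00-13:00, 14:30-15:30.
Keanu ∩ Quinn ∩ Nikolai: 09:30-11:00, 12:00-12:30, 14:30-15:30.
Keanu ∩ Quinn ∩ Nikolai ∩ Gita: 09:30-11:00, 12:00-12:30, 14:30-15:30.
Keanu ∩ Quinn ∩ Nikolai ∩ Gita ∩ Sam: 09:30-11:00, 14:30-15:30.
Keanu ∩ Quinn ∩ Nikolai ∩ Gita ∩ Sam ∩ Leo: 09:30-11:00, 14:30-15:30.
Keanu ∩ Quinn ∩ Nikolai ∩ Gita ∩ Sam ∩ Leo ∩ Teo: 09:30-11:00, 14:30-15:30.
The first common window of at least 90 minutes is 09:30-11:00, so the earliest start is 09:30.

09:30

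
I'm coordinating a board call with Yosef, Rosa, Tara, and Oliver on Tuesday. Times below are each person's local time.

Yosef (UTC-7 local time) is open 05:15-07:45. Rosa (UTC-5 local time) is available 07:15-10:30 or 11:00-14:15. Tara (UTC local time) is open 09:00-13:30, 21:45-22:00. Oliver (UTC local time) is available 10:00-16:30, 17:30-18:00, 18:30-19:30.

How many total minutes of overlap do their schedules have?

75

Yosef in UTC: 12:15-14:45 (add 7h to convert from UTC-7).
Rosa in UTC: 12:15-15:30, 16:00-19:15 (add 5h to convert from UTC-5).
Tara in UTC: 09:00-13:30, 21:45-22:00.
Oliver in UTC: 10:00-16:30, 17:30-18:00, 18:30-19:30.
Yosef ∩ Rosa: 12:15-14:45.
Yosef ∩ Rosa ∩ Tara: 12:15-13:30.
Yosef ∩ Rosa ∩ Tara ∩ Oliver: 12:15-13:30.
Those are the intersection windows.
That's a single block of 75 minutes.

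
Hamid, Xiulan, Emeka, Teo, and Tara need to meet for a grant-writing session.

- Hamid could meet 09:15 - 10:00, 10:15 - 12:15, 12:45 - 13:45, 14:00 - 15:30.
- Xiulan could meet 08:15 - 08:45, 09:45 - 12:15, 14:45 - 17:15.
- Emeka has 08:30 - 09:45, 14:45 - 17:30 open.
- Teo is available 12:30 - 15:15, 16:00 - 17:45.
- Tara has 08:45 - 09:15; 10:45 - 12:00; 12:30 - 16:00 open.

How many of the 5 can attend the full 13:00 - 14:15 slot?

Teo and Tara can make the full 13:00-14:15 slot — that's 2.

2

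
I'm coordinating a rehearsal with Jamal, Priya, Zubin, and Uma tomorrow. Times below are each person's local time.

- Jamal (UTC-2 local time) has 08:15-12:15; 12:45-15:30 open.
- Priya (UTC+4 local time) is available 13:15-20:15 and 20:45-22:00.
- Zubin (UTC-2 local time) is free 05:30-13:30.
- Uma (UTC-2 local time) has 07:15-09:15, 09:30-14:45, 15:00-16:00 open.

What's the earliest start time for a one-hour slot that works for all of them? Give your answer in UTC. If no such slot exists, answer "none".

10:15

Jamal in UTC: 10:15-14:15, 14:45-17:30 (add 2h to convert from UTC-2).
Priya in UTC: 09:15-16:15, 16:45-18:00 (subtract 4h to convert from UTC+4).
Zubin in UTC: 07:30-15:30 (add 2h to convert from UTC-2).
Uma in UTC: 09:15-11:15, 11:30-16:45, 17:00-18:00 (add 2h to convert from UTC-2).
Jamal ∩ Priya: 10:15-14:15, 14:45-16:15, 16:45-17:30.
Jamal ∩ Priya ∩ Zubin: 10:15-14:15, 14:45-15:30.
Jamal ∩ Priya ∩ Zubin ∩ Uma: 10:15-11:15, 11:30-14:15, 14:45-15:30.
Those are the intersection windows.
The first common window of at least 60 minutes is 10:15-11:15, so the earliest start is 10:15.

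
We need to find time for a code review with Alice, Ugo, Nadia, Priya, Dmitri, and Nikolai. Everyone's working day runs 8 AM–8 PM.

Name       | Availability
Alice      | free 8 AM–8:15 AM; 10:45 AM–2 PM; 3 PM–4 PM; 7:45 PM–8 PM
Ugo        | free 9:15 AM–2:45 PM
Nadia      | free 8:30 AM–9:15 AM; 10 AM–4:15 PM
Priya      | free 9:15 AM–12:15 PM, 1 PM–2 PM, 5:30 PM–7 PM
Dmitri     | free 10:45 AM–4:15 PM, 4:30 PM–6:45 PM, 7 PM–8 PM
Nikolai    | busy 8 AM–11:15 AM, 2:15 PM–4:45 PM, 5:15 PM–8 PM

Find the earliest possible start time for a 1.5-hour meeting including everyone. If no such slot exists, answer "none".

Alice free: 08:00-08:15, 10:45-14:00, 15:00-16:00, 19:45-20:00.
Ugo free: 09:15-14:45.
Nadia free: 08:30-09:15, 10:00-16:15.
Priya free: 09:15-12:15, 13:00-14:00, 17:30-19:00.
Dmitri free: 10:45-16:15, 16:30-18:45, 19:00-20:00.
Nikolai free: 11:15-14:15, 16:45-17:15 (invert busy blocks within the working day).
Alice ∩ Ugo: 10:45-14:00.
Alice ∩ Ugo ∩ Nadia: 10:45-14:00.
Alice ∩ Ugo ∩ Nadia ∩ Priya: 10:45-12:15, 13:00-14:00.
Alice ∩ Ugo ∩ Nadia ∩ Priya ∩ Dmitri: 10:45-12:15, 13:00-14:00.
Alice ∩ Ugo ∩ Nadia ∩ Priya ∩ Dmitri ∩ Nikolai: 11:15-12:15, 13:00-14:00.
So the common availability across everyone is 11:15-12:15, 13:00-14:00.
No common window is at least 90 minutes long.

none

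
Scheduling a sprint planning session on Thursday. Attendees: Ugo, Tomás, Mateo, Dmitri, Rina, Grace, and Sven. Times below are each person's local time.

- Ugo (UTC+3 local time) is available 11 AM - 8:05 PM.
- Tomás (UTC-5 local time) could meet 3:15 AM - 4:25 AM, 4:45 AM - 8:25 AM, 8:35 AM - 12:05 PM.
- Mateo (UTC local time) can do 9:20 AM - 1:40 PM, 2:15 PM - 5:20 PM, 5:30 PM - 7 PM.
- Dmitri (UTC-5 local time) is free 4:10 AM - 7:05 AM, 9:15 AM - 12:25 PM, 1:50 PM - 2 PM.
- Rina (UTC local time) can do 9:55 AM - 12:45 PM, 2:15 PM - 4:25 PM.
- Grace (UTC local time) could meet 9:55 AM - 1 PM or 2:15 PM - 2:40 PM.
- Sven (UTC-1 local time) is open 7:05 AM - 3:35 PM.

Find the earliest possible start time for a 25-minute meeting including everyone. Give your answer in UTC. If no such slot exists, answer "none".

Ugo in UTC: 08:00-17:05 (subtract 3h to convert from UTC+3).
Tomás in UTC: 08:15-09:25, 09:45-13:25, 13:35-17:05 (add 5h to convert from UTC-5).
Mateo in UTC: 09:20-13:40, 14:15-17:20, 17:30-19:00.
Dmitri in UTC: 09:10-12:05, 14:15-17:25, 18:50-19:00 (add 5h to convert from UTC-5).
Rina in UTC: 09:55-12:45, 14:15-16:25.
Grace in UTC: 09:55-13:00, 14:15-14:40.
Sven in UTC: 08:05-16:35 (add 1h to convert from UTC-1).
Ugo ∩ Tomás: 08:15-09:25, 09:45-13:25, 13:35-17:05.
Ugo ∩ Tomás ∩ Mateo: 09:20-09:25, 09:45-13:25, 13:35-13:40, 14:15-17:05.
Ugo ∩ Tomás ∩ Mateo ∩ Dmitri: 09:20-09:25, 09:45-12:05, 14:15-17:05.
Ugo ∩ Tomás ∩ Mateo ∩ Dmitri ∩ Rina: 09:55-12:05, 14:15-16:25.
Ugo ∩ Tomás ∩ Mateo ∩ Dmitri ∩ Rina ∩ Grace: 09:55-12:05, 14:15-14:40.
Ugo ∩ Tomás ∩ Mateo ∩ Dmitri ∩ Rina ∩ Grace ∩ Sven: 09:55-12:05, 14:15-14:40.
So the common availability across everyone is 09:55-12:05, 14:15-14:40.
The first common window of at least 25 minutes is 09:55-12:05, so the earliest start is 09:55.

09:55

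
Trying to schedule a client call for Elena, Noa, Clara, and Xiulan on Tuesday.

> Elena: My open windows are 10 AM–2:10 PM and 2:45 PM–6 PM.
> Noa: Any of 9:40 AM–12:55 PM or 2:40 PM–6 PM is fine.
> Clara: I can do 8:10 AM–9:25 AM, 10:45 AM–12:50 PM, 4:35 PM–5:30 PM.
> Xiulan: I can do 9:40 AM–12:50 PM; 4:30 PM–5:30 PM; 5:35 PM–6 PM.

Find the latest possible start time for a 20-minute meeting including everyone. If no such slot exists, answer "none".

17:10

Elena ∩ Noa: 10:00-12:55, 14:45-18:00.
Elena ∩ Noa ∩ Clara: 10:45-12:50, 16:35-17:30.
Elena ∩ Noa ∩ Clara ∩ Xiulan: 10:45-12:50, 16:35-17:30.
Those are the intersection windows.
The last common window of at least 20 minutes is 16:35-17:30; a 20-minute meeting can start as late as 17:10 and still end by 17:30.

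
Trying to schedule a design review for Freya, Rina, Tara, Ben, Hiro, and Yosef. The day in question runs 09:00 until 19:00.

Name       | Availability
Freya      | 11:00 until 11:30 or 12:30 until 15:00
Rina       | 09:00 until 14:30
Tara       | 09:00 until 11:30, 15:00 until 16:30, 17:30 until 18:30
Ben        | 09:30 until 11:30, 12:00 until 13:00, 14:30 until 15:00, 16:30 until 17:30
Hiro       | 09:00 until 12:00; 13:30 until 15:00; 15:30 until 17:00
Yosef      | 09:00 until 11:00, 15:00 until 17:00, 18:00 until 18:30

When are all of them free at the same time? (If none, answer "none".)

none

Freya ∩ Rina: 11:00-11:30, 12:30-14:30.
Freya ∩ Rina ∩ Tara: 11:00-11:30.
Freya ∩ Rina ∩ Tara ∩ Ben: 11:00-11:30.
Freya ∩ Rina ∩ Tara ∩ Ben ∩ Hiro: 11:00-11:30.
Freya ∩ Rina ∩ Tara ∩ Ben ∩ Hiro ∩ Yosef: ∅.
There is no time when everyone is free.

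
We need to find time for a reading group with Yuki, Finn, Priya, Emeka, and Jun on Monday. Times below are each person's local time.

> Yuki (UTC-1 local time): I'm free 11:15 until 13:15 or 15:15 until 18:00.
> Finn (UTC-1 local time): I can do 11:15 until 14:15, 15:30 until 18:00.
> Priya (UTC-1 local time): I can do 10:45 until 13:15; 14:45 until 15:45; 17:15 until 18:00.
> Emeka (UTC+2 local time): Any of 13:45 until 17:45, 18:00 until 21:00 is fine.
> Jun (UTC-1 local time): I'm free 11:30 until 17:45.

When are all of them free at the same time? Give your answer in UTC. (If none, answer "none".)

12:30-14:15, 16:30-16:45, 18:15-18:45

Yuki in UTC: 12:15-14:15, 16:15-19:00 (add 1h to convert from UTC-1).
Finn in UTC: 12:15-15:15, 16:30-19:00 (add 1h to convert from UTC-1).
Priya in UTC: 11:45-14:15, 15:45-16:45, 18:15-19:00 (add 1h to convert from UTC-1).
Emeka in UTC: 11:45-15:45, 16:00-19:00 (subtract 2h to convert from UTC+2).
Jun in UTC: 12:30-18:45 (add 1h to convert from UTC-1).
Yuki ∩ Finn: 12:15-14:15, 16:30-19:00.
Yuki ∩ Finn ∩ Priya: 12:15-14:15, 16:30-16:45, 18:15-19:00.
Yuki ∩ Finn ∩ Priya ∩ Emeka: 12:15-14:15, 16:30-16:45, 18:15-19:00.
Yuki ∩ Finn ∩ Priya ∩ Emeka ∩ Jun: 12:30-14:15, 16:30-16:45, 18:15-18:45.
So the common availability across everyone is 12:30-14:15, 16:30-16:45, 18:15-18:45.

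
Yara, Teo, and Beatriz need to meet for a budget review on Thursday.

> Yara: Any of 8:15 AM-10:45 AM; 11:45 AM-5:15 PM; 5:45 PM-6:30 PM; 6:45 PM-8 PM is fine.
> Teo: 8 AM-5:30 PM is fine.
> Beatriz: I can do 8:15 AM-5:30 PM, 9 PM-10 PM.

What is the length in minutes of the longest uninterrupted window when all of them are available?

330

Yara ∩ Teo: 08:15-10:45, 11:45-17:15.
Yara ∩ Teo ∩ Beatriz: 08:15-10:45, 11:45-17:15.
So the common availability across everyone is 08:15-10:45, 11:45-17:15.
The longest is 11:45-17:15 at 330 minutes.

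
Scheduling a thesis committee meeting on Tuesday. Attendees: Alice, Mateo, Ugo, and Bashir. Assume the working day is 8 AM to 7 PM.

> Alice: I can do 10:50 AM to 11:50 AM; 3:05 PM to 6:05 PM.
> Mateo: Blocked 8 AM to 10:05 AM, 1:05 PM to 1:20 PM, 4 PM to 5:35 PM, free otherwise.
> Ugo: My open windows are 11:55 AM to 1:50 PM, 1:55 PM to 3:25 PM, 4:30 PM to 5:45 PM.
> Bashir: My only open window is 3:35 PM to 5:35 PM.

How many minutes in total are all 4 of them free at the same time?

0

Alice free: 10:50-11:50, 15:05-18:05.
Mateo free: 10:05-13:05, 13:20-16:00, 17:35-19:00 (invert busy blocks within the working day).
Ugo free: 11:55-13:50, 13:55-15:25, 16:30-17:45.
Bashir free: 15:35-17:35.
Alice ∩ Mateo: 10:50-11:50, 15:05-16:00, 17:35-18:05.
Alice ∩ Mateo ∩ Ugo: 15:05-15:25, 17:35-17:45.
Alice ∩ Mateo ∩ Ugo ∩ Bashir: ∅.
There is no time when everyone is free.
There is no common window, so the total is 0 minutes.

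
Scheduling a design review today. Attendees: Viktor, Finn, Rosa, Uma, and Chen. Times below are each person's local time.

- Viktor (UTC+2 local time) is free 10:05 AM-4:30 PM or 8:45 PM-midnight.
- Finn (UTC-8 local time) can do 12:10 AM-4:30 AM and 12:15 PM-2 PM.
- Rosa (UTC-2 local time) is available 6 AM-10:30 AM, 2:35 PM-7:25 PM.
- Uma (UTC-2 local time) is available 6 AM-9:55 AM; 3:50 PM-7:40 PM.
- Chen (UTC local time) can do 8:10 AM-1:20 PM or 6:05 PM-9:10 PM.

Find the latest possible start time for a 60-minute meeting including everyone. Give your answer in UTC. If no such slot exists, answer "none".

10:55

Viktor in UTC: 08:05-14:30, 18:45-22:00 (subtract 2h to convert from UTC+2).
Finn in UTC: 08:10-12:30, 20:15-22:00 (add 8h to convert from UTC-8).
Rosa in UTC: 08:00-12:30, 16:35-21:25 (add 2h to convert from UTC-2).
Uma in UTC: 08:00-11:55, 17:50-21:40 (add 2h to convert from UTC-2).
Chen in UTC: 08:10-13:20, 18:05-21:10.
Viktor ∩ Finn: 08:10-12:30, 20:15-22:00.
Viktor ∩ Finn ∩ Rosa: 08:10-12:30, 20:15-21:25.
Viktor ∩ Finn ∩ Rosa ∩ Uma: 08:10-11:55, 20:15-21:25.
Viktor ∩ Finn ∩ Rosa ∩ Uma ∩ Chen: 08:10-11:55, 20:15-21:10.
The last common window of at least 60 minutes is 08:10-11:55; a 60-minute meeting can start as late as 10:55 and still end by 11:55.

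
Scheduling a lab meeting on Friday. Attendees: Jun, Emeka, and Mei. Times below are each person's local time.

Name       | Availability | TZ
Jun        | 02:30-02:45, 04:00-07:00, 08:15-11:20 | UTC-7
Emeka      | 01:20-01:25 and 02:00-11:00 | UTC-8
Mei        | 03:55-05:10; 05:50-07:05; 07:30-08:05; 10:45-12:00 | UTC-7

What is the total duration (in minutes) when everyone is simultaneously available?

175

Jun in UTC: 09:30-09:45, 11:00-14:00, 15:15-18:20 (add 7h to convert from UTC-7).
Emeka in UTC: 09:20-09:25, 10:00-19:00 (add 8h to convert from UTC-8).
Mei in UTC: 10:55-12:10, 12:50-14:05, 14:30-15:05, 17:45-19:00 (add 7h to convert from UTC-7).
Jun ∩ Emeka: 11:00-14:00, 15:15-18:20.
Jun ∩ Emeka ∩ Mei: 11:00-12:10, 12:50-14:00, 17:45-18:20.
So the common availability across everyone is 11:00-12:10, 12:50-14:00, 17:45-18:20.
Summing the common windows: 70 + 70 + 35 = 175 minutes.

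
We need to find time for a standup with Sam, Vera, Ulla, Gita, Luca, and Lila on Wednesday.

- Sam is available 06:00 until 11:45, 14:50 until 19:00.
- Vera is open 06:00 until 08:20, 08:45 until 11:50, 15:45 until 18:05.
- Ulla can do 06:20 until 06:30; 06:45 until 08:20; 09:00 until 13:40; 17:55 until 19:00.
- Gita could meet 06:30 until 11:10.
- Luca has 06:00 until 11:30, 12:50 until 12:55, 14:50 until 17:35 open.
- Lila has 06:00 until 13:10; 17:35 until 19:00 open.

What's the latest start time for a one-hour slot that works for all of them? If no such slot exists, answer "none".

10:10

Sam ∩ Vera: 06:00-08:20, 08:45-11:45, 15:45-18:05.
Sam ∩ Vera ∩ Ulla: 06:20-06:30, 06:45-08:20, 09:00-11:45, 17:55-18:05.
Sam ∩ Vera ∩ Ulla ∩ Gita: 06:45-08:20, 09:00-11:10.
Sam ∩ Vera ∩ Ulla ∩ Gita ∩ Luca: 06:45-08:20, 09:00-11:10.
Sam ∩ Vera ∩ Ulla ∩ Gita ∩ Luca ∩ Lila: 06:45-08:20, 09:00-11:10.
The last common window of at least 60 minutes is 09:00-11:10; a 60-minute meeting can start as late as 10:10 and still end by 11:10.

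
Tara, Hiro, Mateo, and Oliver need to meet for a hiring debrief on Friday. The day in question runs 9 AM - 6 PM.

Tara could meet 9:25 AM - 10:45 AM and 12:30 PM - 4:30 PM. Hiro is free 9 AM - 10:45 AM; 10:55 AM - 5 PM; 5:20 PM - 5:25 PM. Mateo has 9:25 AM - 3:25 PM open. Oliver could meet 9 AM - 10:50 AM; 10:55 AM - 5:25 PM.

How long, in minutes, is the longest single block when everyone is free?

Tara ∩ Hiro: 09:25-10:45, 12:30-16:30.
Tara ∩ Hiro ∩ Mateo: 09:25-10:45, 12:30-15:25.
Tara ∩ Hiro ∩ Mateo ∩ Oliver: 09:25-10:45, 12:30-15:25.
The longest is 12:30-15:25 at 175 minutes.

175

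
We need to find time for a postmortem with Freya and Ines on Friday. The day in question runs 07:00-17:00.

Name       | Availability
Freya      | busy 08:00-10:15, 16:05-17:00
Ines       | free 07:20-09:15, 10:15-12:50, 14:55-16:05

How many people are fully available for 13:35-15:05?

1

Freya free: 07:00-08:00, 10:15-16:05 (invert busy blocks within the working day).
Ines free: 07:20-09:15, 10:15-12:50, 14:55-16:05.
Freya can make the full 13:35-15:05 slot — that's 1.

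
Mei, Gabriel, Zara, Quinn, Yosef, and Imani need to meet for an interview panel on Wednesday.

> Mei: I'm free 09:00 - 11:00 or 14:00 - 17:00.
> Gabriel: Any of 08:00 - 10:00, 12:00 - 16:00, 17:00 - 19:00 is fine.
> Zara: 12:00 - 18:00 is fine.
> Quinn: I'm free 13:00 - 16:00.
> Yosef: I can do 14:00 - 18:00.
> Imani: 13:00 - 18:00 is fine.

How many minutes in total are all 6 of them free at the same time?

Mei ∩ Gabriel: 09:00-10:00, 14:00-16:00.
Mei ∩ Gabriel ∩ Zara: 14:00-16:00.
Mei ∩ Gabriel ∩ Zara ∩ Quinn: 14:00-16:00.
Mei ∩ Gabriel ∩ Zara ∩ Quinn ∩ Yosef: 14:00-16:00.
Mei ∩ Gabriel ∩ Zara ∩ Quinn ∩ Yosef ∩ Imani: 14:00-16:00.
Those are the intersection windows.
That's a single block of 120 minutes.

120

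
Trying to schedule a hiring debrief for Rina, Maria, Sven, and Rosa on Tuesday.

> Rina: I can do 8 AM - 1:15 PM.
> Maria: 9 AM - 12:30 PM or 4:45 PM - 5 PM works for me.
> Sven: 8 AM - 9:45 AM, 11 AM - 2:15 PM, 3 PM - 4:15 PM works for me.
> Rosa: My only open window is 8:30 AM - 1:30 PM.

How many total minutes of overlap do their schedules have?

135

Rina ∩ Maria: 09:00-12:30.
Rina ∩ Maria ∩ Sven: 09:00-09:45, 11:00-12:30.
Rina ∩ Maria ∩ Sven ∩ Rosa: 09:00-09:45, 11:00-12:30.
Summing the common windows: 45 + 90 = 135 minutes.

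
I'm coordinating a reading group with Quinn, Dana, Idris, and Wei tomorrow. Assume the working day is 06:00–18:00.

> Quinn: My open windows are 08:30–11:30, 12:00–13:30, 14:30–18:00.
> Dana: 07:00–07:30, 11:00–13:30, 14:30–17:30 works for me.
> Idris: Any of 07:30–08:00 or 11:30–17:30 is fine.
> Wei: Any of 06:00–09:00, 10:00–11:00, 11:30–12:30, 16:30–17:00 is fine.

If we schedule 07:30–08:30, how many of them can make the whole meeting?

1

Wei can make the full 07:30-08:30 slot — that's 1.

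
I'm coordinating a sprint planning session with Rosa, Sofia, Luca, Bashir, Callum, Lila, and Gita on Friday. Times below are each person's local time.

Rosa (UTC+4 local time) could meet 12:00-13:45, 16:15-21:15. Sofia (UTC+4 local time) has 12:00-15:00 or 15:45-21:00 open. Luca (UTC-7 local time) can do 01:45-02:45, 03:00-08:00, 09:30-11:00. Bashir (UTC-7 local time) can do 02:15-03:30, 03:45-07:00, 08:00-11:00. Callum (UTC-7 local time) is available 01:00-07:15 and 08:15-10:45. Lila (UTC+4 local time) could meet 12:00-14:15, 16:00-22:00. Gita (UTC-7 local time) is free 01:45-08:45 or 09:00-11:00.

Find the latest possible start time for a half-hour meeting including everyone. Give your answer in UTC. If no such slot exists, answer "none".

Rosa in UTC: 08:00-09:45, 12:15-17:15 (subtract 4h to convert from UTC+4).
Sofia in UTC: 08:00-11:00, 11:45-17:00 (subtract 4h to convert from UTC+4).
Luca in UTC: 08:45-09:45, 10:00-15:00, 16:30-18:00 (add 7h to convert from UTC-7).
Bashir in UTC: 09:15-10:30, 10:45-14:00, 15:00-18:00 (add 7h to convert from UTC-7).
Callum in UTC: 08:00-14:15, 15:15-17:45 (add 7h to convert from UTC-7).
Lila in UTC: 08:00-10:15, 12:00-18:00 (subtract 4h to convert from UTC+4).
Gita in UTC: 08:45-15:45, 16:00-18:00 (add 7h to convert from UTC-7).
Rosa ∩ Sofia: 08:00-09:45, 12:15-17:00.
Rosa ∩ Sofia ∩ Luca: 08:45-09:45, 12:15-15:00, 16:30-17:00.
Rosa ∩ Sofia ∩ Luca ∩ Bashir: 09:15-09:45, 12:15-14:00, 16:30-17:00.
Rosa ∩ Sofia ∩ Luca ∩ Bashir ∩ Callum: 09:15-09:45, 12:15-14:00, 16:30-17:00.
Rosa ∩ Sofia ∩ Luca ∩ Bashir ∩ Callum ∩ Lila: 09:15-09:45, 12:15-14:00, 16:30-17:00.
Rosa ∩ Sofia ∩ Luca ∩ Bashir ∩ Callum ∩ Lila ∩ Gita: 09:15-09:45, 12:15-14:00, 16:30-17:00.
So the common availability across everyone is 09:15-09:45, 12:15-14:00, 16:30-17:00.
The last common window of at least 30 minutes is 16:30-17:00; a 30-minute meeting can start as late as 16:30 and still end by 17:00.

16:30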